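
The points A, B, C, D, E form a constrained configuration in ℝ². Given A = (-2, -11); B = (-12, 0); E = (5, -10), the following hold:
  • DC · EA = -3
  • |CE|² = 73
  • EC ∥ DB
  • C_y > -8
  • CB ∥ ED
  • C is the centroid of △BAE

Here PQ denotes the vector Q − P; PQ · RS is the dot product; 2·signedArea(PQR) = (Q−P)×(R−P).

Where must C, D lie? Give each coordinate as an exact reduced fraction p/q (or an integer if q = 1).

1. C_x = -3  [C is the centroid of △BAE]
2. C_y = -7  [C is the centroid of △BAE]
   → C = (-3, -7)
3. D_x = -4  [EC ∥ DB ∩ CB ∥ ED]
4. D_y = -3  [EC ∥ DB ∩ CB ∥ ED]
   → D = (-4, -3)

C = (-3, -7)
D = (-4, -3)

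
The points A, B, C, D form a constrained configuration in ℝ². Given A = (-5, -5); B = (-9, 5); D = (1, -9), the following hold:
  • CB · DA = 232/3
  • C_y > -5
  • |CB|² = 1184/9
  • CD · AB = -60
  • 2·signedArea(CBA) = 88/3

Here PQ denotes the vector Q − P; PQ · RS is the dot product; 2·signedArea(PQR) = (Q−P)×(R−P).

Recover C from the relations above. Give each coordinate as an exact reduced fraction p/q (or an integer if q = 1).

C = (-7/3, -13/3)

1. C_x = -7/3  [CD · AB = -60 ∩ 2·signedArea(CBA) = 88/3]
2. C_y = -13/3  [CD · AB = -60 ∩ 2·signedArea(CBA) = 88/3]
   → C = (-7/3, -13/3)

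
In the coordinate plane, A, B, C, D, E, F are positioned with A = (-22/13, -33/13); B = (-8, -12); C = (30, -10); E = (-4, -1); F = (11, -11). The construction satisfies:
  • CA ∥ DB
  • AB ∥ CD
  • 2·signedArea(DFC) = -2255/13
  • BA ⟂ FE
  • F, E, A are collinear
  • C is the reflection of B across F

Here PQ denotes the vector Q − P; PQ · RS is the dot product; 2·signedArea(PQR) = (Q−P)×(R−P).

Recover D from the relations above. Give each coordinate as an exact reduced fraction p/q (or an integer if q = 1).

D = (308/13, -253/13)

1. D_x = 308/13  [CA ∥ DB ∩ AB ∥ CD]
2. D_y = -253/13  [CA ∥ DB ∩ AB ∥ CD]
   → D = (308/13, -253/13)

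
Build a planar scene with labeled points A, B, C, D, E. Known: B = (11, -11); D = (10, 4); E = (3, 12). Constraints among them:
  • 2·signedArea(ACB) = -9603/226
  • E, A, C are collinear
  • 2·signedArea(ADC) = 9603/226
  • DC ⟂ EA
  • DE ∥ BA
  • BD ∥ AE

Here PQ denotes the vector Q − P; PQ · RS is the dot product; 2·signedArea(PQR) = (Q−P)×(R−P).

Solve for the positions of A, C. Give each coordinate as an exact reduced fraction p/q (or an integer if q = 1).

1. A_x = 4  [BD ∥ AE ∩ DE ∥ BA]
2. A_y = -3  [BD ∥ AE ∩ DE ∥ BA]
   → A = (4, -3)
3. C_x = 805/226  [E, A, C are collinear ∩ DC ⟂ EA]
4. C_y = 807/226  [E, A, C are collinear ∩ DC ⟂ EA]
   → C = (805/226, 807/226)

A = (4, -3)
C = (805/226, 807/226)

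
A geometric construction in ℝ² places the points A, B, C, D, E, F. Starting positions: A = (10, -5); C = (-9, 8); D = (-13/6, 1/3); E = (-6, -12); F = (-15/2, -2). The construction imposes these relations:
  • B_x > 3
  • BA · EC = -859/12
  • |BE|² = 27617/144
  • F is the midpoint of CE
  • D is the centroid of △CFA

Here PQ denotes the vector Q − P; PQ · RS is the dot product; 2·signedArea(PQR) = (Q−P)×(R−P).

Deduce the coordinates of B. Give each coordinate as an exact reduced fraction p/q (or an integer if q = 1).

1. B_x = 47/12  [line 3·x + -20·y + -701/12 = 0 ∩ |BE|² = 27617/144]
2. B_y = -7/3  [line 3·x + -20·y + -701/12 = 0 ∩ |BE|² = 27617/144]
   → B = (47/12, -7/3)

B = (47/12, -7/3)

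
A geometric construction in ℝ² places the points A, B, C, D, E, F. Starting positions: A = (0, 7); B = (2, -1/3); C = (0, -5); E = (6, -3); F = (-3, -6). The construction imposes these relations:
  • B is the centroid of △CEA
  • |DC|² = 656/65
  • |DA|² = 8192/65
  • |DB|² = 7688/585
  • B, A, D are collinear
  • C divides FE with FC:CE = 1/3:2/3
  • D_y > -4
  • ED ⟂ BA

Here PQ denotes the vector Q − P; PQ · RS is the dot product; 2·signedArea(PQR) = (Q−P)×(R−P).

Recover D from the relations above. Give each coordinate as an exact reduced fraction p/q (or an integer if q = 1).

1. D_x = 192/65  [B, A, D are collinear ∩ ED ⟂ BA]
2. D_y = -249/65  [B, A, D are collinear ∩ ED ⟂ BA]
   → D = (192/65, -249/65)

D = (192/65, -249/65)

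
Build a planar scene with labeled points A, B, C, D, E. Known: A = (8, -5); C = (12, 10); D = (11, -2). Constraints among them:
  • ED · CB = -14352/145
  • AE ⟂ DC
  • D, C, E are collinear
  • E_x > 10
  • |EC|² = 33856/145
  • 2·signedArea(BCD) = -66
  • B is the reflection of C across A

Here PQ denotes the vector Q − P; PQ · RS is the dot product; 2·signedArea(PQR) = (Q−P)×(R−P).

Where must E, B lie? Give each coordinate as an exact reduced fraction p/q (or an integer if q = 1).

B = (4, -20)
E = (1556/145, -758/145)

1. E_x = 1556/145  [D, C, E are collinear ∩ AE ⟂ DC]
2. E_y = -758/145  [D, C, E are collinear ∩ AE ⟂ DC]
   → E = (1556/145, -758/145)
3. B_x = 4  [B is the reflection of C across A]
4. B_y = -20  [B is the reflection of C across A]
   → B = (4, -20)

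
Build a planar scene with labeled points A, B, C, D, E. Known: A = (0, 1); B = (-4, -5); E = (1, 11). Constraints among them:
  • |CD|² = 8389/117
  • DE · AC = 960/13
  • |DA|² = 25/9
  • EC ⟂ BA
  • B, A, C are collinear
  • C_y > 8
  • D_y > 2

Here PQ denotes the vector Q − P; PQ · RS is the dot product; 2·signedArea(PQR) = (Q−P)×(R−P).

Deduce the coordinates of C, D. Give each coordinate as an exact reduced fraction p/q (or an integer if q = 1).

C = (64/13, 109/13)
D = (-1, 7/3)

1. C_x = 64/13  [B, A, C are collinear ∩ EC ⟂ BA]
2. C_y = 109/13  [B, A, C are collinear ∩ EC ⟂ BA]
   → C = (64/13, 109/13)
3. D_x = -1  [line -64/13·x + -96/13·y + 160/13 = 0 ∩ |DA|² = 25/9]
4. D_y = 7/3  [line -64/13·x + -96/13·y + 160/13 = 0 ∩ |DA|² = 25/9]
   → D = (-1, 7/3)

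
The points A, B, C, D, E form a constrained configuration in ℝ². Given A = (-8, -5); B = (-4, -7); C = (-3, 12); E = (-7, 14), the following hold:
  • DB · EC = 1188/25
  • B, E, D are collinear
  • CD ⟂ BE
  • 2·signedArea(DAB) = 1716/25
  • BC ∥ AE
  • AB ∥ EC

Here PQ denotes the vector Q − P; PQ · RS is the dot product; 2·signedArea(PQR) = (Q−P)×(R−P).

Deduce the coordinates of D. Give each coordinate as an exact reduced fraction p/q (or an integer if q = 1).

D = (-166/25, 287/25)

1. D_x = -166/25  [B, E, D are collinear ∩ CD ⟂ BE]
2. D_y = 287/25  [B, E, D are collinear ∩ CD ⟂ BE]
   → D = (-166/25, 287/25)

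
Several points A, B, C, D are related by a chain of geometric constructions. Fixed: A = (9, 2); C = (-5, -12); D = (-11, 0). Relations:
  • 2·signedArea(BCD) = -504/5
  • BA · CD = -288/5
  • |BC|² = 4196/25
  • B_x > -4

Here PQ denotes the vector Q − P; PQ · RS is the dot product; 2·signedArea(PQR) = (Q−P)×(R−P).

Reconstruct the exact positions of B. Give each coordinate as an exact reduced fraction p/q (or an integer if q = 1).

1. B_x = -3  [BA · CD = -288/5 ∩ 2·signedArea(BCD) = -504/5]
2. B_y = 4/5  [BA · CD = -288/5 ∩ 2·signedArea(BCD) = -504/5]
   → B = (-3, 4/5)

B = (-3, 4/5)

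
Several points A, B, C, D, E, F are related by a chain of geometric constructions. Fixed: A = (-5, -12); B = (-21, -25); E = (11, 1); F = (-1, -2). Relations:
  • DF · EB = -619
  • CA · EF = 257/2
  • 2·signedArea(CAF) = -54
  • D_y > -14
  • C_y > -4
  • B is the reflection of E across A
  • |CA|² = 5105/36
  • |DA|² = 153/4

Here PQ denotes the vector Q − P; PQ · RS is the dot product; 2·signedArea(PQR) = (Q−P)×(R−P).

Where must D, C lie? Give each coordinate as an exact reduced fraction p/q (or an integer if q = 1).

1. D_x = -11  [line 32·x + 26·y + 703 = 0 ∩ |DA|² = 153/4]
2. D_y = -27/2  [line 32·x + 26·y + 703 = 0 ∩ |DA|² = 153/4]
   → D = (-11, -27/2)
3. C_x = 11/3  [CA · EF = 257/2 ∩ 2·signedArea(CAF) = -54]
4. C_y = -23/6  [CA · EF = 257/2 ∩ 2·signedArea(CAF) = -54]
   → C = (11/3, -23/6)

C = (11/3, -23/6)
D = (-11, -27/2)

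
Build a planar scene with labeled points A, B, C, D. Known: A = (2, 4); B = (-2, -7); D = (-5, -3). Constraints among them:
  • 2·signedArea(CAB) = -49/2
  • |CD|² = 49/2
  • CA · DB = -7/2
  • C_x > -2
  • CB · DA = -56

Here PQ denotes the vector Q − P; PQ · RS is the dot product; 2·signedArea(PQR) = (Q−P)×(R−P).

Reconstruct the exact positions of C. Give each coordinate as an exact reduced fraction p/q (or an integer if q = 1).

1. C_x = -3/2  [CB · DA = -56 ∩ 2·signedArea(CAB) = -49/2]
2. C_y = 1/2  [CB · DA = -56 ∩ 2·signedArea(CAB) = -49/2]
   → C = (-3/2, 1/2)

C = (-3/2, 1/2)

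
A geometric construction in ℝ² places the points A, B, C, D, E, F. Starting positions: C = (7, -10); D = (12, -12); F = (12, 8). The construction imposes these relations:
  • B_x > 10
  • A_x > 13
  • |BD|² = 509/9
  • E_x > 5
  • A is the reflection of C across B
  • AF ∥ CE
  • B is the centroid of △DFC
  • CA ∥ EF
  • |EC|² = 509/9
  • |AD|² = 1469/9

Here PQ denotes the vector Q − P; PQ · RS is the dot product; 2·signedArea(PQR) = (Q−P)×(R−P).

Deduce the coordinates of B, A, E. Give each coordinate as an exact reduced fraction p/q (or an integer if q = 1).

A = (41/3, 2/3)
B = (31/3, -14/3)
E = (16/3, -8/3)

1. B_x = 31/3  [B is the centroid of △DFC]
2. B_y = -14/3  [B is the centroid of △DFC]
   → B = (31/3, -14/3)
3. A_x = 41/3  [A is the reflection of C across B]
4. A_y = 2/3  [A is the reflection of C across B]
   → A = (41/3, 2/3)
5. E_x = 16/3  [CA ∥ EF ∩ AF ∥ CE]
6. E_y = -8/3  [CA ∥ EF ∩ AF ∥ CE]
   → E = (16/3, -8/3)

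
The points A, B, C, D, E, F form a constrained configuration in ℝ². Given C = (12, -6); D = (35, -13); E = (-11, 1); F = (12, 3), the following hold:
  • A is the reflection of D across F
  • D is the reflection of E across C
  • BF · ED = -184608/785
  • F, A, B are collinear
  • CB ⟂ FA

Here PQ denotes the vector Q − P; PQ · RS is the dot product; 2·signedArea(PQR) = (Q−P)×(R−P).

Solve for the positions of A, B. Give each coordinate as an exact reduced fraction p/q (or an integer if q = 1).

A = (-11, 19)
B = (12732/785, 51/785)

1. A_x = -11  [A is the reflection of D across F]
2. A_y = 19  [A is the reflection of D across F]
   → A = (-11, 19)
3. B_x = 12732/785  [F, A, B are collinear ∩ CB ⟂ FA]
4. B_y = 51/785  [F, A, B are collinear ∩ CB ⟂ FA]
   → B = (12732/785, 51/785)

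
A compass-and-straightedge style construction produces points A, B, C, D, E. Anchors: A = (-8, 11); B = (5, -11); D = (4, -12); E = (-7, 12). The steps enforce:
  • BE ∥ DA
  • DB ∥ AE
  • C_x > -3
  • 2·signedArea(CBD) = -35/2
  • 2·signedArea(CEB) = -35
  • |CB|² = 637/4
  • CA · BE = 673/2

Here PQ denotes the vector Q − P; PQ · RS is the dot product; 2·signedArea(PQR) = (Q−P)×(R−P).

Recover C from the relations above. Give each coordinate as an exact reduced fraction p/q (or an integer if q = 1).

C = (-2, -1/2)

1. C_x = -2  [2·signedArea(CBD) = -35/2 ∩ 2·signedArea(CEB) = -35]
2. C_y = -1/2  [2·signedArea(CBD) = -35/2 ∩ 2·signedArea(CEB) = -35]
   → C = (-2, -1/2)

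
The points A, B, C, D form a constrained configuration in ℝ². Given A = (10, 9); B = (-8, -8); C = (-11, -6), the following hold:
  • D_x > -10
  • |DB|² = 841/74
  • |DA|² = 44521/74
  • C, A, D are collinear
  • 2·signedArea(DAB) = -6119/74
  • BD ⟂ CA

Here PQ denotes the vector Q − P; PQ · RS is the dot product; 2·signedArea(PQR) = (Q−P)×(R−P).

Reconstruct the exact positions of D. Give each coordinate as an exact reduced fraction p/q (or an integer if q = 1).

1. D_x = -737/74  [C, A, D are collinear ∩ BD ⟂ CA]
2. D_y = -389/74  [C, A, D are collinear ∩ BD ⟂ CA]
   → D = (-737/74, -389/74)

D = (-737/74, -389/74)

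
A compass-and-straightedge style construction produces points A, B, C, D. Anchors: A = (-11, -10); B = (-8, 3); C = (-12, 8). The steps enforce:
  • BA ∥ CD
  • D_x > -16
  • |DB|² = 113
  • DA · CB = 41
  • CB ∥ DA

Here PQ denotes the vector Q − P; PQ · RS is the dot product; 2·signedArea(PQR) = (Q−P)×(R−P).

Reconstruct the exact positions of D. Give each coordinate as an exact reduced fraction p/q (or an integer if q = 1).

1. D_x = -15  [CB ∥ DA ∩ BA ∥ CD]
2. D_y = -5  [CB ∥ DA ∩ BA ∥ CD]
   → D = (-15, -5)

D = (-15, -5)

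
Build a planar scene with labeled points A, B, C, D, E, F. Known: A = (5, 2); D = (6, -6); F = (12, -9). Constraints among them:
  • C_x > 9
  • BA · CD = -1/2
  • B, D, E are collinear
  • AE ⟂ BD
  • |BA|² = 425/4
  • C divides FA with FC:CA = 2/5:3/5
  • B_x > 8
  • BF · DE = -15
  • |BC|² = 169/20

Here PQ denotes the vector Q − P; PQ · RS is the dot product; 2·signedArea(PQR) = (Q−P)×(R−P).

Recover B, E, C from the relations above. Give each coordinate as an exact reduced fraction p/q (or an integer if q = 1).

1. C_x = 46/5  [C divides FA with FC:CA = 2/5:3/5]
2. C_y = -23/5  [C divides FA with FC:CA = 2/5:3/5]
   → C = (46/5, -23/5)
3. B_x = 9  [line 16/5·x + 7/5·y + -183/10 = 0 ∩ |BC|² = 169/20]
4. B_y = -15/2  [line 16/5·x + 7/5·y + -183/10 = 0 ∩ |BC|² = 169/20]
   → B = (9, -15/2)
5. E_x = 2  [BF · DE = -15 ∩ B, D, E are collinear]
6. E_y = -4  [BF · DE = -15 ∩ B, D, E are collinear]
   → E = (2, -4)

B = (9, -15/2)
C = (46/5, -23/5)
E = (2, -4)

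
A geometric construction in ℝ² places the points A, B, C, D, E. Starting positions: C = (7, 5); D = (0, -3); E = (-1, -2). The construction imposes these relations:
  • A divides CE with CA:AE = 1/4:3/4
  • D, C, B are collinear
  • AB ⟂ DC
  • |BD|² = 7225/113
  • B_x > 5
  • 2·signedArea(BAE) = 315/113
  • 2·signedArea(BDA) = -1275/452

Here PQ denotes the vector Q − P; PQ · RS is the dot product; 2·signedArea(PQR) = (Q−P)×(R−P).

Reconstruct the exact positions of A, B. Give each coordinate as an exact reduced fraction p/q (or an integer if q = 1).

1. A_x = 5  [A divides CE with CA:AE = 1/4:3/4]
2. A_y = 13/4  [A divides CE with CA:AE = 1/4:3/4]
   → A = (5, 13/4)
3. B_x = 595/113  [D, C, B are collinear ∩ AB ⟂ DC]
4. B_y = 341/113  [D, C, B are collinear ∩ AB ⟂ DC]
   → B = (595/113, 341/113)

A = (5, 13/4)
B = (595/113, 341/113)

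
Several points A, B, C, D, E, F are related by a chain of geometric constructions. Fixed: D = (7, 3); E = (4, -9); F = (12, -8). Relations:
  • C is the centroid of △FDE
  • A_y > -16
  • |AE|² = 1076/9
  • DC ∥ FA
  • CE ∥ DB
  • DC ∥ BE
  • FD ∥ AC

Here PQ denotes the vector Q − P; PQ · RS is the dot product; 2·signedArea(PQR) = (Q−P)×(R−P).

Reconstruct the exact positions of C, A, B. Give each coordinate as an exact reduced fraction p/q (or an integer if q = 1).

A = (38/3, -47/3)
B = (10/3, -4/3)
C = (23/3, -14/3)

1. C_x = 23/3  [C is the centroid of △FDE]
2. C_y = -14/3  [C is the centroid of △FDE]
   → C = (23/3, -14/3)
3. A_x = 38/3  [FD ∥ AC ∩ DC ∥ FA]
4. A_y = -47/3  [FD ∥ AC ∩ DC ∥ FA]
   → A = (38/3, -47/3)
5. B_x = 10/3  [DC ∥ BE ∩ CE ∥ DB]
6. B_y = -4/3  [DC ∥ BE ∩ CE ∥ DB]
   → B = (10/3, -4/3)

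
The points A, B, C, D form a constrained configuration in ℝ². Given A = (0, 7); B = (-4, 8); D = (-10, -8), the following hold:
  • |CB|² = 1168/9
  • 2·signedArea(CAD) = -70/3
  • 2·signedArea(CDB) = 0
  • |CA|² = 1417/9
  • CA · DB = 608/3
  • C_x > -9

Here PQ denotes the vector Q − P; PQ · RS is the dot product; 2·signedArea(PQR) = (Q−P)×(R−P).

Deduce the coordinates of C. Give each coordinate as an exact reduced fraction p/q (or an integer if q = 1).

1. C_x = -8  [2·signedArea(CDB) = 0 ∩ CA · DB = 608/3]
2. C_y = -8/3  [2·signedArea(CDB) = 0 ∩ CA · DB = 608/3]
   → C = (-8, -8/3)

C = (-8, -8/3)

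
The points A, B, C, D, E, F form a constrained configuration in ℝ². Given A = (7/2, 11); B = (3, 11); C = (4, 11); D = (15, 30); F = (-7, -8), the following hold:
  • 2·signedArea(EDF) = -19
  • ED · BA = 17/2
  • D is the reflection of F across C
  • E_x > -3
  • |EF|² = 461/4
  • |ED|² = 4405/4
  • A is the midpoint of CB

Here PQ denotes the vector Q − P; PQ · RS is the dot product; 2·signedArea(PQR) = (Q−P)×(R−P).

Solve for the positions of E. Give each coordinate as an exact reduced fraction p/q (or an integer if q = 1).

E = (-2, 3/2)

1. E_x = -2  [2·signedArea(EDF) = -19 ∩ ED · BA = 17/2]
2. E_y = 3/2  [2·signedArea(EDF) = -19 ∩ ED · BA = 17/2]
   → E = (-2, 3/2)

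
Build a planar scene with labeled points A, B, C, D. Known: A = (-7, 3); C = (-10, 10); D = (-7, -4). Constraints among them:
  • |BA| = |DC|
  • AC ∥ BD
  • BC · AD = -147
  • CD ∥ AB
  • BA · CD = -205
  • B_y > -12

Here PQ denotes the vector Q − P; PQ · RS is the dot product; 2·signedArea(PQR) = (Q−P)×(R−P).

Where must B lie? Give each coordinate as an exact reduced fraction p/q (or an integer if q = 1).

B = (-4, -11)

1. B_x = -4  [AC ∥ BD ∩ CD ∥ AB]
2. B_y = -11  [AC ∥ BD ∩ CD ∥ AB]
   → B = (-4, -11)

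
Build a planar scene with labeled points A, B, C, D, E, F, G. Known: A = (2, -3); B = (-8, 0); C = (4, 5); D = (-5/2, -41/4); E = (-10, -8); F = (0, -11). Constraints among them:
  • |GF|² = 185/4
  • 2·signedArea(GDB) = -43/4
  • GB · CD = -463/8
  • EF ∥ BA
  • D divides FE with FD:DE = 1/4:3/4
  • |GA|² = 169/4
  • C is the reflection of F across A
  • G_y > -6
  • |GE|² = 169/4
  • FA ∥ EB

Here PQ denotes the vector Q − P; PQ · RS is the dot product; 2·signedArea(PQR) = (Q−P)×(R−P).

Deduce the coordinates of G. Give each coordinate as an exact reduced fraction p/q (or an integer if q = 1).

1. G_x = -4  [2·signedArea(GDB) = -43/4 ∩ GB · CD = -463/8]
2. G_y = -11/2  [2·signedArea(GDB) = -43/4 ∩ GB · CD = -463/8]
   → G = (-4, -11/2)

G = (-4, -11/2)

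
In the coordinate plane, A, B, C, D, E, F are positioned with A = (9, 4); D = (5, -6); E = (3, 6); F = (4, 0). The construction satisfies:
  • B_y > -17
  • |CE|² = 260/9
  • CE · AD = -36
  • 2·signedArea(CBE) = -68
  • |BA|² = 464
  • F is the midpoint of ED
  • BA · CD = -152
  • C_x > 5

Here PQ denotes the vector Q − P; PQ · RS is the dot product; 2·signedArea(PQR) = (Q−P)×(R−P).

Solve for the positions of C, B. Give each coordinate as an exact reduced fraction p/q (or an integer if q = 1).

1. C_x = 17/3  [line 4·x + 10·y + -36 = 0 ∩ |CE|² = 260/9]
2. C_y = 4/3  [line 4·x + 10·y + -36 = 0 ∩ |CE|² = 260/9]
   → C = (17/3, 4/3)
3. B_x = 1  [BA · CD = -152 ∩ 2·signedArea(CBE) = -68]
4. B_y = -16  [BA · CD = -152 ∩ 2·signedArea(CBE) = -68]
   → B = (1, -16)

B = (1, -16)
C = (17/3, 4/3)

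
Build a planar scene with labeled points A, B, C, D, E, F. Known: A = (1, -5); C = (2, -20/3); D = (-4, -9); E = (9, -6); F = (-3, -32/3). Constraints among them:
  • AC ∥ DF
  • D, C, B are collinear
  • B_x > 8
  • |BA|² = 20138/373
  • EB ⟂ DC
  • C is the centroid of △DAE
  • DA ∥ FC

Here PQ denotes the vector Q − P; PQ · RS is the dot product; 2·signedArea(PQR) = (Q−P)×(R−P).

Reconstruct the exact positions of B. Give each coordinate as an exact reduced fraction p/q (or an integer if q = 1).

B = (3098/373, -1572/373)

1. B_x = 3098/373  [D, C, B are collinear ∩ EB ⟂ DC]
2. B_y = -1572/373  [D, C, B are collinear ∩ EB ⟂ DC]
   → B = (3098/373, -1572/373)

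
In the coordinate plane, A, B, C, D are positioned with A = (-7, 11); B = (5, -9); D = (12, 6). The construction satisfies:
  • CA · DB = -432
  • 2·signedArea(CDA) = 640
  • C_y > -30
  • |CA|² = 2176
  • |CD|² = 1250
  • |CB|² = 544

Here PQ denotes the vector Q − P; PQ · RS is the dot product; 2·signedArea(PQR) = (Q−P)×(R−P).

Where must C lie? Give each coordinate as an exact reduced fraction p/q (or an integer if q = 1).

1. C_x = 17  [2·signedArea(CDA) = 640 ∩ CA · DB = -432]
2. C_y = -29  [2·signedArea(CDA) = 640 ∩ CA · DB = -432]
   → C = (17, -29)

C = (17, -29)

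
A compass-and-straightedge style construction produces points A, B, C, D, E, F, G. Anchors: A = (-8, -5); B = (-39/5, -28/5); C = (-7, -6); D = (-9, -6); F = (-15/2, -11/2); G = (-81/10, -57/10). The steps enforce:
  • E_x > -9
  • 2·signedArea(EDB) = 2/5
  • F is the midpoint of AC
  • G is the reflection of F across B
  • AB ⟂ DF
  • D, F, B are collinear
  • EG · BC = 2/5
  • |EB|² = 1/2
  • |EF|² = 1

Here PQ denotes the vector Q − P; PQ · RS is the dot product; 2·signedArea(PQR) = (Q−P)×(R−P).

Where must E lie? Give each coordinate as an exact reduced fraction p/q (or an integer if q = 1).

E = (-17/2, -11/2)

1. E_x = -17/2  [2·signedArea(EDB) = 2/5 ∩ EG · BC = 2/5]
2. E_y = -11/2  [2·signedArea(EDB) = 2/5 ∩ EG · BC = 2/5]
   → E = (-17/2, -11/2)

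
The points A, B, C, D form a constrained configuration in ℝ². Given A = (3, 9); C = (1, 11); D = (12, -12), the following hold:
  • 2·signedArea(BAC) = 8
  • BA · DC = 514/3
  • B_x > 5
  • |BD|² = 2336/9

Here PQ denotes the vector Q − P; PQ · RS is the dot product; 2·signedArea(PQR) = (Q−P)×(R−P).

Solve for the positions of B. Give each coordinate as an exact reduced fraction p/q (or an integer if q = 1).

B = (16/3, 8/3)

1. B_x = 16/3  [BA · DC = 514/3 ∩ 2·signedArea(BAC) = 8]
2. B_y = 8/3  [BA · DC = 514/3 ∩ 2·signedArea(BAC) = 8]
   → B = (16/3, 8/3)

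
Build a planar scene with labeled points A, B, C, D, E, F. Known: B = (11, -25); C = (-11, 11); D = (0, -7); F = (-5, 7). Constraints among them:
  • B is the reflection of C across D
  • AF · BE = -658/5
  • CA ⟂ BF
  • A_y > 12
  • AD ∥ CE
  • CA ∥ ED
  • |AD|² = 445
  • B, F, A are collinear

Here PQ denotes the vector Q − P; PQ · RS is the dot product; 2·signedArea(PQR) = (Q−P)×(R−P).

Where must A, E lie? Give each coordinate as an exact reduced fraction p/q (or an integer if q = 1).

1. A_x = -39/5  [B, F, A are collinear ∩ CA ⟂ BF]
2. A_y = 63/5  [B, F, A are collinear ∩ CA ⟂ BF]
   → A = (-39/5, 63/5)
3. E_x = -16/5  [CA ∥ ED ∩ AD ∥ CE]
4. E_y = -43/5  [CA ∥ ED ∩ AD ∥ CE]
   → E = (-16/5, -43/5)

A = (-39/5, 63/5)
E = (-16/5, -43/5)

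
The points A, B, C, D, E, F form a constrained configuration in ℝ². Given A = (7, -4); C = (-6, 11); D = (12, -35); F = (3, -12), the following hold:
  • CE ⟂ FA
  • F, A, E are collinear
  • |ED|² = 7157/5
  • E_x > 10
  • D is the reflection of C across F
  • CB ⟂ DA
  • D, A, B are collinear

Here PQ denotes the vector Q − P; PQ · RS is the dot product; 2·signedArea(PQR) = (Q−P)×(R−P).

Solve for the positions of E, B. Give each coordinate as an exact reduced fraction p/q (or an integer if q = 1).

B = (2126/493, 6243/493)
E = (52/5, 14/5)

1. E_x = 52/5  [F, A, E are collinear ∩ CE ⟂ FA]
2. E_y = 14/5  [F, A, E are collinear ∩ CE ⟂ FA]
   → E = (52/5, 14/5)
3. B_x = 2126/493  [D, A, B are collinear ∩ CB ⟂ DA]
4. B_y = 6243/493  [D, A, B are collinear ∩ CB ⟂ DA]
   → B = (2126/493, 6243/493)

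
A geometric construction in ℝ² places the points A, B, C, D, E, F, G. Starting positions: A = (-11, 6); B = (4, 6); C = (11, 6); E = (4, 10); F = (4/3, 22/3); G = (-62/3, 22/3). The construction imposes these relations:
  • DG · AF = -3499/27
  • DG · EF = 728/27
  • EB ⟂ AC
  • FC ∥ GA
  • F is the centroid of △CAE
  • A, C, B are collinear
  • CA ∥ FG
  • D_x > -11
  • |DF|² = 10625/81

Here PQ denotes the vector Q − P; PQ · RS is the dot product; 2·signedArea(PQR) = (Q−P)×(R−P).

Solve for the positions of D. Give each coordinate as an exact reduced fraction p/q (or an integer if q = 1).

D = (-91/9, 62/9)

1. D_x = -91/9  [DG · AF = -3499/27 ∩ DG · EF = 728/27]
2. D_y = 62/9  [DG · AF = -3499/27 ∩ DG · EF = 728/27]
   → D = (-91/9, 62/9)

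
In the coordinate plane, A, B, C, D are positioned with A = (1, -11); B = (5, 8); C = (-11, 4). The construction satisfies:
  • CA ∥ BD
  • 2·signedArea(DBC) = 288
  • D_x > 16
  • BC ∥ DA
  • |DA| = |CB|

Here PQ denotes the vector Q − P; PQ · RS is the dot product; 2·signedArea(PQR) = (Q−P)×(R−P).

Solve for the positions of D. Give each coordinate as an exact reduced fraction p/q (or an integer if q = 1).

D = (17, -7)

1. D_x = 17  [BC ∥ DA ∩ CA ∥ BD]
2. D_y = -7  [BC ∥ DA ∩ CA ∥ BD]
   → D = (17, -7)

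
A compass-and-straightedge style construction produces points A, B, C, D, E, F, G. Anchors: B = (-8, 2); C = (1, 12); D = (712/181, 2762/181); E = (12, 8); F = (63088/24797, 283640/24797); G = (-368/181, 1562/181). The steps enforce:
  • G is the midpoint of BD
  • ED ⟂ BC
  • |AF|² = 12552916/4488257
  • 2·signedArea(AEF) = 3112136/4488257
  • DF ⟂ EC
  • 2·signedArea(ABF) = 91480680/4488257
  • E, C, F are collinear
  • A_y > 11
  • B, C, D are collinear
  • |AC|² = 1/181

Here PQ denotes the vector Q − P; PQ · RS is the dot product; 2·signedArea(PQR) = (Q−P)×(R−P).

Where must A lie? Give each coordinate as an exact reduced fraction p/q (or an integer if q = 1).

1. A_x = 172/181  [2·signedArea(ABF) = 91480680/4488257 ∩ 2·signedArea(AEF) = 3112136/4488257]
2. A_y = 2162/181  [2·signedArea(ABF) = 91480680/4488257 ∩ 2·signedArea(AEF) = 3112136/4488257]
   → A = (172/181, 2162/181)

A = (172/181, 2162/181)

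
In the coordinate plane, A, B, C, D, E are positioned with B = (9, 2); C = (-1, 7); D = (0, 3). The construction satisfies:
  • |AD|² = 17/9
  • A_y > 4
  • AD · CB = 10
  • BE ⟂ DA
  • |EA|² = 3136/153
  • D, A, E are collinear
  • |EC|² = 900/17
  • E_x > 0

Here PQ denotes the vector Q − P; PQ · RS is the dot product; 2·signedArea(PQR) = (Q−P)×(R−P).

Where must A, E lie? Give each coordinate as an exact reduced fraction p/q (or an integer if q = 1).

A = (-1/3, 13/3)
E = (13/17, -1/17)

1. A_x = -1/3  [line -10·x + 5·y + -25 = 0 ∩ |AD|² = 17/9]
2. A_y = 13/3  [line -10·x + 5·y + -25 = 0 ∩ |AD|² = 17/9]
   → A = (-1/3, 13/3)
3. E_x = 13/17  [D, A, E are collinear ∩ BE ⟂ DA]
4. E_y = -1/17  [D, A, E are collinear ∩ BE ⟂ DA]
   → E = (13/17, -1/17)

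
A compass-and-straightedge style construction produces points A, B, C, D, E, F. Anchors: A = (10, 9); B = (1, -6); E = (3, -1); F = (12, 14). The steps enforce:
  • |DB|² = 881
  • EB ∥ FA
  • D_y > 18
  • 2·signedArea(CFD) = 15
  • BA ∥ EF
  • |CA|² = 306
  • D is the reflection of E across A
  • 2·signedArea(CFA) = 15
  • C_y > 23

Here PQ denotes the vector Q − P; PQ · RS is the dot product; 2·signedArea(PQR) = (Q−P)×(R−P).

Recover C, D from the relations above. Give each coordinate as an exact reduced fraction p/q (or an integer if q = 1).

C = (19, 24)
D = (17, 19)

1. C_x = 19  [line 5·x + -2·y + -47 = 0 ∩ |CA|² = 306]
2. C_y = 24  [line 5·x + -2·y + -47 = 0 ∩ |CA|² = 306]
   → C = (19, 24)
3. D_x = 17  [D is the reflection of E across A]
4. D_y = 19  [D is the reflection of E across A]
   → D = (17, 19)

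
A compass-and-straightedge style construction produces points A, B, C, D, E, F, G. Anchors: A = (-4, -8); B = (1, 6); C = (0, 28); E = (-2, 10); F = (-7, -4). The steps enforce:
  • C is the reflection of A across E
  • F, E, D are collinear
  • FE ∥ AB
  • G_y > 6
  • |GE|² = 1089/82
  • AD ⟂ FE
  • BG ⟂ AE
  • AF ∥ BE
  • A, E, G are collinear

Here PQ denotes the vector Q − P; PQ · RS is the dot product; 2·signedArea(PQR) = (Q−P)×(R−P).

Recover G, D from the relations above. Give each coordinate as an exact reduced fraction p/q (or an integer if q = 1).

D = (-1752/221, -1458/221)
G = (-197/82, 523/82)

1. G_x = -197/82  [A, E, G are collinear ∩ BG ⟂ AE]
2. G_y = 523/82  [A, E, G are collinear ∩ BG ⟂ AE]
   → G = (-197/82, 523/82)
3. D_x = -1752/221  [F, E, D are collinear ∩ AD ⟂ FE]
4. D_y = -1458/221  [F, E, D are collinear ∩ AD ⟂ FE]
   → D = (-1752/221, -1458/221)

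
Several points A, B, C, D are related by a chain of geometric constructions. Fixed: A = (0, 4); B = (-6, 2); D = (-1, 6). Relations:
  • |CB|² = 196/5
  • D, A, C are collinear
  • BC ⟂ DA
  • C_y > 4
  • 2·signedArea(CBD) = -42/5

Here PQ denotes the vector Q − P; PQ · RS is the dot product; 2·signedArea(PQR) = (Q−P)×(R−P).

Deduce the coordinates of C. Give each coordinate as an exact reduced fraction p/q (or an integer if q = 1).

1. C_x = -2/5  [D, A, C are collinear ∩ BC ⟂ DA]
2. C_y = 24/5  [D, A, C are collinear ∩ BC ⟂ DA]
   → C = (-2/5, 24/5)

C = (-2/5, 24/5)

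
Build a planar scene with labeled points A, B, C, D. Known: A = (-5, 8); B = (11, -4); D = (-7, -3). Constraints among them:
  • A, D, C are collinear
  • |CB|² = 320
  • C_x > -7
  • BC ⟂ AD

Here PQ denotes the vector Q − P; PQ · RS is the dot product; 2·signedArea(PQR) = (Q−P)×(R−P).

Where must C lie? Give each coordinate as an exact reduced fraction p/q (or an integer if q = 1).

C = (-33/5, -4/5)

1. C_x = -33/5  [A, D, C are collinear ∩ BC ⟂ AD]
2. C_y = -4/5  [A, D, C are collinear ∩ BC ⟂ AD]
   → C = (-33/5, -4/5)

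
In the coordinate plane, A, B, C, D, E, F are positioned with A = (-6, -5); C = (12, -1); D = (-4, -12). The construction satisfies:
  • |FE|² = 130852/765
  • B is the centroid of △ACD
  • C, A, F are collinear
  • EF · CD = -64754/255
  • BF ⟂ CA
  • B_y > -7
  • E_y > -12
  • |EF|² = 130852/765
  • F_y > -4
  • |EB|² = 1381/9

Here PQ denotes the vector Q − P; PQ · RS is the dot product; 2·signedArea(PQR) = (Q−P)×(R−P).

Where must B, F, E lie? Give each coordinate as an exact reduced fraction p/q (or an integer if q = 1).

B = (2/3, -6)
E = (-32/3, -11)
F = (12/85, -309/85)

1. B_x = 2/3  [B is the centroid of △ACD]
2. B_y = -6  [B is the centroid of △ACD]
   → B = (2/3, -6)
3. F_x = 12/85  [C, A, F are collinear ∩ BF ⟂ CA]
4. F_y = -309/85  [C, A, F are collinear ∩ BF ⟂ CA]
   → F = (12/85, -309/85)
5. E_x = -32/3  [line 16·x + 11·y + 875/3 = 0 ∩ |EB|² = 1381/9]
6. E_y = -11  [line 16·x + 11·y + 875/3 = 0 ∩ |EB|² = 1381/9]
   → E = (-32/3, -11)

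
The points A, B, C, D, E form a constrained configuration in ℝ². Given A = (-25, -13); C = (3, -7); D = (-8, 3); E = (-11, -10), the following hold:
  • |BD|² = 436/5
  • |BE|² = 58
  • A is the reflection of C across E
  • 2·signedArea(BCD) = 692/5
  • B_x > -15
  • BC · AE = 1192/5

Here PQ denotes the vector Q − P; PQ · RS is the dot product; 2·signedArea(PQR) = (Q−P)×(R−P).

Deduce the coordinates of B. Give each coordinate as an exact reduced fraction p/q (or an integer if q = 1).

B = (-74/5, -17/5)

1. B_x = -74/5  [2·signedArea(BCD) = 692/5 ∩ BC · AE = 1192/5]
2. B_y = -17/5  [2·signedArea(BCD) = 692/5 ∩ BC · AE = 1192/5]
   → B = (-74/5, -17/5)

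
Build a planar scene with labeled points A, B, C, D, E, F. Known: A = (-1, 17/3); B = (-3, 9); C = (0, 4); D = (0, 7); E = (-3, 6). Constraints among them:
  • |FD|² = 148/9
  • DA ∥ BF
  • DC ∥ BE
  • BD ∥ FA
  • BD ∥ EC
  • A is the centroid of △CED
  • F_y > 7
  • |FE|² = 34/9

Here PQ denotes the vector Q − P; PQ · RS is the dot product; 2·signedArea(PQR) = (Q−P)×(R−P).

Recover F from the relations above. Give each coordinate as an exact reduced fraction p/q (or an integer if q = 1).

F = (-4, 23/3)

1. F_x = -4  [BD ∥ FA ∩ DA ∥ BF]
2. F_y = 23/3  [BD ∥ FA ∩ DA ∥ BF]
   → F = (-4, 23/3)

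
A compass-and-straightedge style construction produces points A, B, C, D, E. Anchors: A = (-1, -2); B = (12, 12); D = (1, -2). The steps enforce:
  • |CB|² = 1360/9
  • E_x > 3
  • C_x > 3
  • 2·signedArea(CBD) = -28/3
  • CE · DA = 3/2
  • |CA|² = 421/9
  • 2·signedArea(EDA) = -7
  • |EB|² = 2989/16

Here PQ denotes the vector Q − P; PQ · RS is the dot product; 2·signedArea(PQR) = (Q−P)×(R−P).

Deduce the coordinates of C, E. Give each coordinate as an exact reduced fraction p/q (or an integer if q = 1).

C = (4, 8/3)
E = (13/4, 3/2)

1. C_x = 4  [line 14·x + -11·y + -80/3 = 0 ∩ |CA|² = 421/9]
2. C_y = 8/3  [line 14·x + -11·y + -80/3 = 0 ∩ |CA|² = 421/9]
   → C = (4, 8/3)
3. E_x = 13/4  [2·signedArea(EDA) = -7 ∩ CE · DA = 3/2]
4. E_y = 3/2  [2·signedArea(EDA) = -7 ∩ CE · DA = 3/2]
   → E = (13/4, 3/2)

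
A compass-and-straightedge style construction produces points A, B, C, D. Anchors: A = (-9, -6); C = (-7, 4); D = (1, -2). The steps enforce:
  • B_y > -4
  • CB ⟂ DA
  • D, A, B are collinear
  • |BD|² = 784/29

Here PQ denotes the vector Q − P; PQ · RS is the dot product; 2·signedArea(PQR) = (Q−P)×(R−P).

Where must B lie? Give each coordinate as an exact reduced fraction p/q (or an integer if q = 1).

B = (-111/29, -114/29)

1. B_x = -111/29  [D, A, B are collinear ∩ CB ⟂ DA]
2. B_y = -114/29  [D, A, B are collinear ∩ CB ⟂ DA]
   → B = (-111/29, -114/29)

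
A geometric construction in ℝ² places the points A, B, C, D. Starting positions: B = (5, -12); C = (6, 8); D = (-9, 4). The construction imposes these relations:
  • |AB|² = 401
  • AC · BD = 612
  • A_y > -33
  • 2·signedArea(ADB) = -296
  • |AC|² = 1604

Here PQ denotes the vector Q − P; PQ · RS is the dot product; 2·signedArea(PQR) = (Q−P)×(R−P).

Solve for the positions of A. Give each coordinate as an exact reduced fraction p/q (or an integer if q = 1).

1. A_x = 4  [2·signedArea(ADB) = -296 ∩ AC · BD = 612]
2. A_y = -32  [2·signedArea(ADB) = -296 ∩ AC · BD = 612]
   → A = (4, -32)

A = (4, -32)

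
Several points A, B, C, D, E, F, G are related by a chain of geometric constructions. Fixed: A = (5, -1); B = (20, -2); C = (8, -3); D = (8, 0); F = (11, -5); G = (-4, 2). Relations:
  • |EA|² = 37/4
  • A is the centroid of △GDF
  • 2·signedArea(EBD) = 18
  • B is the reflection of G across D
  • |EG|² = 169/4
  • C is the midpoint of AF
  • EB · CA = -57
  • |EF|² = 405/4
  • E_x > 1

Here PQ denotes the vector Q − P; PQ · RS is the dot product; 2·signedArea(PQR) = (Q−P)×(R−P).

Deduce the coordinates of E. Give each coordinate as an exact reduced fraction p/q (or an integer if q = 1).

1. E_x = 2  [EB · CA = -57 ∩ 2·signedArea(EBD) = 18]
2. E_y = -1/2  [EB · CA = -57 ∩ 2·signedArea(EBD) = 18]
   → E = (2, -1/2)

E = (2, -1/2)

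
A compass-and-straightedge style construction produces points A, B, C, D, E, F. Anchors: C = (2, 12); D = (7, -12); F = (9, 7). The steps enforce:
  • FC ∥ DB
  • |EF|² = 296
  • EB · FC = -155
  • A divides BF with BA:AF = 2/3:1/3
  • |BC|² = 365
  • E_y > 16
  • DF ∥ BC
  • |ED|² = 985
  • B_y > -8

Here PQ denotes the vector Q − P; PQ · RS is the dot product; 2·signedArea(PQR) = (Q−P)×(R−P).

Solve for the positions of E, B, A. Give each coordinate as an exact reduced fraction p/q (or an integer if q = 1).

1. B_x = 0  [DF ∥ BC ∩ FC ∥ DB]
2. B_y = -7  [DF ∥ BC ∩ FC ∥ DB]
   → B = (0, -7)
3. A_x = 6  [A divides BF with BA:AF = 2/3:1/3]
4. A_y = 7/3  [A divides BF with BA:AF = 2/3:1/3]
   → A = (6, 7/3)
5. E_x = -5  [line 7·x + -5·y + 120 = 0 ∩ |EF|² = 296]
6. E_y = 17  [line 7·x + -5·y + 120 = 0 ∩ |EF|² = 296]
   → E = (-5, 17)

A = (6, 7/3)
B = (0, -7)
E = (-5, 17)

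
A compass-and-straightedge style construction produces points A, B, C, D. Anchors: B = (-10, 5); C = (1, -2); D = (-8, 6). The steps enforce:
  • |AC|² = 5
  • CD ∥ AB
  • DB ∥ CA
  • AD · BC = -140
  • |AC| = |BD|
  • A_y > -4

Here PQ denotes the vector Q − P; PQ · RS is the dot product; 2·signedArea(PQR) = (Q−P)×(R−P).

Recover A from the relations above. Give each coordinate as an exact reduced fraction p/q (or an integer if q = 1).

A = (-1, -3)

1. A_x = -1  [CD ∥ AB ∩ DB ∥ CA]
2. A_y = -3  [CD ∥ AB ∩ DB ∥ CA]
   → A = (-1, -3)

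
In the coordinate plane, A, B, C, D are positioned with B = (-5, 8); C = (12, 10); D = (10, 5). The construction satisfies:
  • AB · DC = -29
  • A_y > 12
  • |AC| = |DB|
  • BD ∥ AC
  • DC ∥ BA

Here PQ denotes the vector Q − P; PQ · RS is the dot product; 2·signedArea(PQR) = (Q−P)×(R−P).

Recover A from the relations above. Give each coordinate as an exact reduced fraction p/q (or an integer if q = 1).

A = (-3, 13)

1. A_x = -3  [BD ∥ AC ∩ DC ∥ BA]
2. A_y = 13  [BD ∥ AC ∩ DC ∥ BA]
   → A = (-3, 13)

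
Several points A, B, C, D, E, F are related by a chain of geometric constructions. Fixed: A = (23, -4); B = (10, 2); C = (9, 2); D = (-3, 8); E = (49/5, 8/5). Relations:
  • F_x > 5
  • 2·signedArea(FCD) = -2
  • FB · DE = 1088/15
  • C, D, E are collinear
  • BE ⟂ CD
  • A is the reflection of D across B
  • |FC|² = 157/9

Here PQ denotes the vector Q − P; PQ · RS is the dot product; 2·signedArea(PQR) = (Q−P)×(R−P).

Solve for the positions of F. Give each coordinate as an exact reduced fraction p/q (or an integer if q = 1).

F = (16/3, 4)

1. F_x = 16/3  [FB · DE = 1088/15 ∩ 2·signedArea(FCD) = -2]
2. F_y = 4  [FB · DE = 1088/15 ∩ 2·signedArea(FCD) = -2]
   → F = (16/3, 4)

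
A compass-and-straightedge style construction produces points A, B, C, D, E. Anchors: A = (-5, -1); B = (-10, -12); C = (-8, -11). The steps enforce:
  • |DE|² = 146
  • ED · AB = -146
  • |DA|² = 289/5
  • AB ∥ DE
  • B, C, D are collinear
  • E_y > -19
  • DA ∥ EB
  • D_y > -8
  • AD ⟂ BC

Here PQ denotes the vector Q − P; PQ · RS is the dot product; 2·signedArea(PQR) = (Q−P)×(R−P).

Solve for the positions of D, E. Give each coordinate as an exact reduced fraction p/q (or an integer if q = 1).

D = (-8/5, -39/5)
E = (-33/5, -94/5)

1. D_x = -8/5  [B, C, D are collinear ∩ AD ⟂ BC]
2. D_y = -39/5  [B, C, D are collinear ∩ AD ⟂ BC]
   → D = (-8/5, -39/5)
3. E_x = -33/5  [DA ∥ EB ∩ AB ∥ DE]
4. E_y = -94/5  [DA ∥ EB ∩ AB ∥ DE]
   → E = (-33/5, -94/5)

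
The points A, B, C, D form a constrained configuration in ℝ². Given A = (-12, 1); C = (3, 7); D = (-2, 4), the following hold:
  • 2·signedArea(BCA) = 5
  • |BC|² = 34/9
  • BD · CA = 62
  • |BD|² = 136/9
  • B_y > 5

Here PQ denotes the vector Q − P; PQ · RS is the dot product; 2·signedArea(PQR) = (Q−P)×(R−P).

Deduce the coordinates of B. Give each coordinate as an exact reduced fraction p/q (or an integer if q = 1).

1. B_x = 4/3  [BD · CA = 62 ∩ 2·signedArea(BCA) = 5]
2. B_y = 6  [BD · CA = 62 ∩ 2·signedArea(BCA) = 5]
   → B = (4/3, 6)

B = (4/3, 6)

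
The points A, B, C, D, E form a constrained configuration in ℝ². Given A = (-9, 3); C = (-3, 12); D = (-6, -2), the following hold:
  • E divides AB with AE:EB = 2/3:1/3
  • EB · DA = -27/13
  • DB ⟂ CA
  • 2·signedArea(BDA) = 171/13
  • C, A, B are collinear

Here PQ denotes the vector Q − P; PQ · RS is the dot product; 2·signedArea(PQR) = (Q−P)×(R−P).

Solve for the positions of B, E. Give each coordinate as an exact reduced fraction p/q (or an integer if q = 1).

1. B_x = -135/13  [C, A, B are collinear ∩ DB ⟂ CA]
2. B_y = 12/13  [C, A, B are collinear ∩ DB ⟂ CA]
   → B = (-135/13, 12/13)
3. E_x = -129/13  [E divides AB with AE:EB = 2/3:1/3]
4. E_y = 21/13  [E divides AB with AE:EB = 2/3:1/3]
   → E = (-129/13, 21/13)

B = (-135/13, 12/13)
E = (-129/13, 21/13)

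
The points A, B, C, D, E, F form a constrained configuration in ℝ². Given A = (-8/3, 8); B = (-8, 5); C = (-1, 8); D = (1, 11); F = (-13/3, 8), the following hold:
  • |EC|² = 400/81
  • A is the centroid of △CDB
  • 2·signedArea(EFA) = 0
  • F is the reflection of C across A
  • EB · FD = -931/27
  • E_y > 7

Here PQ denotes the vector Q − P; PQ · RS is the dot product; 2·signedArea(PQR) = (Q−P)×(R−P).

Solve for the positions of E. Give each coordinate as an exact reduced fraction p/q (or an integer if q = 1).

E = (-29/9, 8)

1. E_x = -29/9  [2·signedArea(EFA) = 0 ∩ EB · FD = -931/27]
2. E_y = 8  [2·signedArea(EFA) = 0 ∩ EB · FD = -931/27]
   → E = (-29/9, 8)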